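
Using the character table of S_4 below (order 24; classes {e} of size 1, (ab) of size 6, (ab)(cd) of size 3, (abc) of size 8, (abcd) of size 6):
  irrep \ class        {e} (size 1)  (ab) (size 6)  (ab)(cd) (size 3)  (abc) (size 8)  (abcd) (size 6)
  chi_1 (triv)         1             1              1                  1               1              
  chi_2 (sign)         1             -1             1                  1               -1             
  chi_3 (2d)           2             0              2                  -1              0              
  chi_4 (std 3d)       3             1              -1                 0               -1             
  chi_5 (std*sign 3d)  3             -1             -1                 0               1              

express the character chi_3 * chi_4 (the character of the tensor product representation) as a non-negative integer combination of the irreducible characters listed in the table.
chi_3 tensor chi_4 = chi_4 + chi_5 (all other irreducibles have multiplicity 0).

Justification: The character of a tensor product is the pointwise product (chi_3 * chi_4)(C) = chi_3(C) * chi_4(C):
  {e}: (2)*(3), (ab): (0)*(1), (ab)(cd): (2)*(-1), (abc): (-1)*(0), (abcd): (0)*(-1)
so (chi_3 * chi_4) takes values
  {e} -> 6, (ab) -> 0, (ab)(cd) -> -2, (abc) -> 0, (abcd) -> 0.
Now take the inner product of this character with each irreducible chi from the table, <chi_3*chi_4, chi> = (1/24) sum_C |C| (chi_3*chi_4)(C) conj(chi(C)):
  <chi_3*chi_4, chi_1> = (1/24)[1*(6)*conj(1) + 6*(0)*conj(1) + 3*(-2)*conj(1) + 8*(0)*conj(1) + 6*(0)*conj(1)]
      = (1/24)[(6) + (0) + (-6) + (0) + (0)] = 0/24 = 0
  <chi_3*chi_4, chi_2> = (1/24)[1*(6)*conj(1) + 6*(0)*conj(-1) + 3*(-2)*conj(1) + 8*(0)*conj(1) + 6*(0)*conj(-1)]
      = (1/24)[(6) + (0) + (-6) + (0) + (0)] = 0/24 = 0
  <chi_3*chi_4, chi_3> = (1/24)[1*(6)*conj(2) + 6*(0)*conj(0) + 3*(-2)*conj(2) + 8*(0)*conj(-1) + 6*(0)*conj(0)]
      = (1/24)[(12) + (0) + (-12) + (0) + (0)] = 0/24 = 0
  <chi_3*chi_4, chi_4> = (1/24)[1*(6)*conj(3) + 6*(0)*conj(1) + 3*(-2)*conj(-1) + 8*(0)*conj(0) + 6*(0)*conj(-1)]
      = (1/24)[(18) + (0) + (6) + (0) + (0)] = 24/24 = 1
  <chi_3*chi_4, chi_5> = (1/24)[1*(6)*conj(3) + 6*(0)*conj(-1) + 3*(-2)*conj(-1) + 8*(0)*conj(0) + 6*(0)*conj(1)]
      = (1/24)[(18) + (0) + (6) + (0) + (0)] = 24/24 = 1
Hence the multiplicities are chi_4: 1, chi_5: 1. Dimension check: dim(chi_3)*dim(chi_4) = 2*3 = 6 and sum (mult * dim) = 1*3 + 1*3 = 6.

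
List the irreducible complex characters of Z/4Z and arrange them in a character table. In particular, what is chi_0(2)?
Character table of Z/4Z (irreps indexed chi_0,...,chi_3 with chi_k(m) = zeta_4^(k*m), zeta_4 = exp(2*pi*i/4)):
  irrep \ class  {0} (size 1)  {1} (size 1)  {2} (size 1)  {3} (size 1)
  chi_0          1             1             1             1           
  chi_1          1             I             -1            -I          
  chi_2          1             -1            1             -1          
  chi_3          1             -I            -1            I           

Spot check: chi_0(2) = zeta_4^(0*2) = zeta_4^0 = 1.

Explanation: Z/4Z is abelian, so all 4 irreducible complex representations are 1-dimensional. They are given by chi_k(m) = zeta_4^(k*m) for k = 0,...,3. Row orthogonality: sum_m chi_k(m) conj(chi_l(m)) = 4 * [k = l].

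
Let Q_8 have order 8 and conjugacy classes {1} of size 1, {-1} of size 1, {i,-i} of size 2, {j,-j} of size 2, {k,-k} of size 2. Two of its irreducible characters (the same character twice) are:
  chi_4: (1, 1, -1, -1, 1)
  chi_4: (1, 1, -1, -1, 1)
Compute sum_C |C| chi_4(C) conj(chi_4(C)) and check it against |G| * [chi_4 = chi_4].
Sum = 8 = |G| = 8; so <chi_4, chi_4> = 1 (norm-1 confirms irreducibility).

Justification: Compute term by term over conjugacy classes (|C| * chi_4(C) * conj(chi_4(C))):
  1*(1)*conj(1) + 1*(1)*conj(1) + 2*(-1)*conj(-1) + 2*(-1)*conj(-1) + 2*(1)*conj(1)
  = (1) + (1) + (2) + (2) + (2)
  = 8.
Dividing by |G| = 8 gives 8/8 = 1, matching the row-orthogonality relation <chi_4, chi_4> = [chi_4 = chi_4].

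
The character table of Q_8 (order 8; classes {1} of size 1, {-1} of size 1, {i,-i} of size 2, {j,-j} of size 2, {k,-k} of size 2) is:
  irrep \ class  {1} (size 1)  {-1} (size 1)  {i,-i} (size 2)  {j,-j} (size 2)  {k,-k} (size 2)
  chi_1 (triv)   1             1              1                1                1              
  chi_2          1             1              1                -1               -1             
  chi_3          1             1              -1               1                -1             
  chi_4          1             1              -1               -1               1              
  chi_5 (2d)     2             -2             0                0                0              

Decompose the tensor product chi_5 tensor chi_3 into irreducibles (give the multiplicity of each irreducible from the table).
chi_5 tensor chi_3 = chi_5 (all other irreducibles have multiplicity 0).

Why: The character of a tensor product is the pointwise product (chi_5 * chi_3)(C) = chi_5(C) * chi_3(C):
  {1}: (2)*(1), {-1}: (-2)*(1), {i,-i}: (0)*(-1), {j,-j}: (0)*(1), {k,-k}: (0)*(-1)
so (chi_5 * chi_3) takes values
  {1} -> 2, {-1} -> -2, {i,-i} -> 0, {j,-j} -> 0, {k,-k} -> 0.
Now take the inner product of this character with each irreducible chi from the table, <chi_5*chi_3, chi> = (1/8) sum_C |C| (chi_5*chi_3)(C) conj(chi(C)):
  <chi_5*chi_3, chi_1> = (1/8)[1*(2)*conj(1) + 1*(-2)*conj(1) + 2*(0)*conj(1) + 2*(0)*conj(1) + 2*(0)*conj(1)]
      = (1/8)[(2) + (-2) + (0) + (0) + (0)] = 0/8 = 0
  <chi_5*chi_3, chi_2> = (1/8)[1*(2)*conj(1) + 1*(-2)*conj(1) + 2*(0)*conj(1) + 2*(0)*conj(-1) + 2*(0)*conj(-1)]
      = (1/8)[(2) + (-2) + (0) + (0) + (0)] = 0/8 = 0
  <chi_5*chi_3, chi_3> = (1/8)[1*(2)*conj(1) + 1*(-2)*conj(1) + 2*(0)*conj(-1) + 2*(0)*conj(1) + 2*(0)*conj(-1)]
      = (1/8)[(2) + (-2) + (0) + (0) + (0)] = 0/8 = 0
  <chi_5*chi_3, chi_4> = (1/8)[1*(2)*conj(1) + 1*(-2)*conj(1) + 2*(0)*conj(-1) + 2*(0)*conj(-1) + 2*(0)*conj(1)]
      = (1/8)[(2) + (-2) + (0) + (0) + (0)] = 0/8 = 0
  <chi_5*chi_3, chi_5> = (1/8)[1*(2)*conj(2) + 1*(-2)*conj(-2) + 2*(0)*conj(0) + 2*(0)*conj(0) + 2*(0)*conj(0)]
      = (1/8)[(4) + (4) + (0) + (0) + (0)] = 8/8 = 1
Hence the multiplicities are chi_5: 1. Dimension check: dim(chi_5)*dim(chi_3) = 2*1 = 2 and sum (mult * dim) = 1*2 = 2.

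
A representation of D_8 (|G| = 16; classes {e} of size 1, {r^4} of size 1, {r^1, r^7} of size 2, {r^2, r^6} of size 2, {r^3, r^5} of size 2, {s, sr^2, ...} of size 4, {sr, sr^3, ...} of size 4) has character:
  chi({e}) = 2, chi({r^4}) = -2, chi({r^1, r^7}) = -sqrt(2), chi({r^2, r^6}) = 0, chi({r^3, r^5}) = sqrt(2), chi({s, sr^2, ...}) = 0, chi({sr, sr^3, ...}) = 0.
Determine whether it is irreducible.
Irreducible: <chi, chi> = 1.

<chi, chi> = (1/|G|) sum_C |C| * |chi(C)|^2 = (1/16)[1*|2|^2 + 1*|-2|^2 + 2*|-sqrt(2)|^2 + 2*|0|^2 + 2*|sqrt(2)|^2 + 4*|0|^2 + 4*|0|^2]
  = (1/16)[(4) + (4) + (4) + (0) + (4) + (0) + (0)] = 16/16 = 1.
A character is irreducible iff <chi, chi> = 1, so this representation is irreducible.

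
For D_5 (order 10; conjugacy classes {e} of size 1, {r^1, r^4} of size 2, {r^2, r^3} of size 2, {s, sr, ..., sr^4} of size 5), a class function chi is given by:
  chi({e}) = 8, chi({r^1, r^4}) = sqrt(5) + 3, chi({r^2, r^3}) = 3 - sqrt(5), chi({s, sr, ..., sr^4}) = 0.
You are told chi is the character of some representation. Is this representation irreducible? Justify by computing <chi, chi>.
Not irreducible (reducible): <chi, chi> = 12 > 1.

<chi, chi> = (1/|G|) sum_C |C| * |chi(C)|^2 = (1/10)[1*|8|^2 + 2*|sqrt(5) + 3|^2 + 2*|3 - sqrt(5)|^2 + 5*|0|^2]
  = (1/10)[(64) + (12*sqrt(5) + 28) + (28 - 12*sqrt(5)) + (0)] = 120/10 = 12.
A character is irreducible iff <chi, chi> = 1, so this representation is reducible.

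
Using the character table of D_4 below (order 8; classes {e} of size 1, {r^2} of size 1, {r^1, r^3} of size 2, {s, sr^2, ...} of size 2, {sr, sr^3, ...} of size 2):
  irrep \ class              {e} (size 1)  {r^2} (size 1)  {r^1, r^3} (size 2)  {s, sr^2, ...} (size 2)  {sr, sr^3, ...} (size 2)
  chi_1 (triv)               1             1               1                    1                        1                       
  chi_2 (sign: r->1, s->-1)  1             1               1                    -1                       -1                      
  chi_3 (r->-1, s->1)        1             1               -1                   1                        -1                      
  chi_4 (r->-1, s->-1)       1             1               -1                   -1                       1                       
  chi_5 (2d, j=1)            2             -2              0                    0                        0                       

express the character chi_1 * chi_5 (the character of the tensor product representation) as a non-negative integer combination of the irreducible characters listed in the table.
chi_1 tensor chi_5 = chi_5 (all other irreducibles have multiplicity 0).

Details: The character of a tensor product is the pointwise product (chi_1 * chi_5)(C) = chi_1(C) * chi_5(C):
  {e}: (1)*(2), {r^2}: (1)*(-2), {r^1, r^3}: (1)*(0), {s, sr^2, ...}: (1)*(0), {sr, sr^3, ...}: (1)*(0)
so (chi_1 * chi_5) takes values
  {e} -> 2, {r^2} -> -2, {r^1, r^3} -> 0, {s, sr^2, ...} -> 0, {sr, sr^3, ...} -> 0.
Now take the inner product of this character with each irreducible chi from the table, <chi_1*chi_5, chi> = (1/8) sum_C |C| (chi_1*chi_5)(C) conj(chi(C)):
  <chi_1*chi_5, chi_1> = (1/8)[1*(2)*conj(1) + 1*(-2)*conj(1) + 2*(0)*conj(1) + 2*(0)*conj(1) + 2*(0)*conj(1)]
      = (1/8)[(2) + (-2) + (0) + (0) + (0)] = 0/8 = 0
  <chi_1*chi_5, chi_2> = (1/8)[1*(2)*conj(1) + 1*(-2)*conj(1) + 2*(0)*conj(1) + 2*(0)*conj(-1) + 2*(0)*conj(-1)]
      = (1/8)[(2) + (-2) + (0) + (0) + (0)] = 0/8 = 0
  <chi_1*chi_5, chi_3> = (1/8)[1*(2)*conj(1) + 1*(-2)*conj(1) + 2*(0)*conj(-1) + 2*(0)*conj(1) + 2*(0)*conj(-1)]
      = (1/8)[(2) + (-2) + (0) + (0) + (0)] = 0/8 = 0
  <chi_1*chi_5, chi_4> = (1/8)[1*(2)*conj(1) + 1*(-2)*conj(1) + 2*(0)*conj(-1) + 2*(0)*conj(-1) + 2*(0)*conj(1)]
      = (1/8)[(2) + (-2) + (0) + (0) + (0)] = 0/8 = 0
  <chi_1*chi_5, chi_5> = (1/8)[1*(2)*conj(2) + 1*(-2)*conj(-2) + 2*(0)*conj(0) + 2*(0)*conj(0) + 2*(0)*conj(0)]
      = (1/8)[(4) + (4) + (0) + (0) + (0)] = 8/8 = 1
Hence the multiplicities are chi_5: 1. Dimension check: dim(chi_1)*dim(chi_5) = 1*2 = 2 and sum (mult * dim) = 1*2 = 2.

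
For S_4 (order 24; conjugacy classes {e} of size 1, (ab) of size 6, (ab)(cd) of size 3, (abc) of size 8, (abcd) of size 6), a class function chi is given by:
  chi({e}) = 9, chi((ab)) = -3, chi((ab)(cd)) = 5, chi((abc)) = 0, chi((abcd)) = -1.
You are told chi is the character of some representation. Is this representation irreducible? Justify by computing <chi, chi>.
Not irreducible (reducible): <chi, chi> = 9 > 1.

Justification: <chi, chi> = (1/|G|) sum_C |C| * |chi(C)|^2 = (1/24)[1*|9|^2 + 6*|-3|^2 + 3*|5|^2 + 8*|0|^2 + 6*|-1|^2]
  = (1/24)[(81) + (54) + (75) + (0) + (6)] = 216/24 = 9.
A character is irreducible iff <chi, chi> = 1, so this representation is reducible.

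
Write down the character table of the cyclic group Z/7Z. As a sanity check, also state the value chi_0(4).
Character table of Z/7Z (irreps indexed chi_0,...,chi_6 with chi_k(m) = zeta_7^(k*m), zeta_7 = exp(2*pi*i/7)):
  irrep \ class  {0} (size 1)  {1} (size 1)    {2} (size 1)    {3} (size 1)    {4} (size 1)    {5} (size 1)    {6} (size 1)  
  chi_0          1             1               1               1               1               1               1             
  chi_1          1             exp(2*I*pi/7)   exp(4*I*pi/7)   exp(6*I*pi/7)   exp(-6*I*pi/7)  exp(-4*I*pi/7)  exp(-2*I*pi/7)
  chi_2          1             exp(4*I*pi/7)   exp(-6*I*pi/7)  exp(-2*I*pi/7)  exp(2*I*pi/7)   exp(6*I*pi/7)   exp(-4*I*pi/7)
  chi_3          1             exp(6*I*pi/7)   exp(-2*I*pi/7)  exp(4*I*pi/7)   exp(-4*I*pi/7)  exp(2*I*pi/7)   exp(-6*I*pi/7)
  chi_4          1             exp(-6*I*pi/7)  exp(2*I*pi/7)   exp(-4*I*pi/7)  exp(4*I*pi/7)   exp(-2*I*pi/7)  exp(6*I*pi/7) 
  chi_5          1             exp(-4*I*pi/7)  exp(6*I*pi/7)   exp(2*I*pi/7)   exp(-2*I*pi/7)  exp(-6*I*pi/7)  exp(4*I*pi/7) 
  chi_6          1             exp(-2*I*pi/7)  exp(-4*I*pi/7)  exp(-6*I*pi/7)  exp(6*I*pi/7)   exp(4*I*pi/7)   exp(2*I*pi/7) 

Spot check: chi_0(4) = zeta_7^(0*4) = zeta_7^0 = 1.

Why: Z/7Z is abelian, so all 7 irreducible complex representations are 1-dimensional. They are given by chi_k(m) = zeta_7^(k*m) for k = 0,...,6. Row orthogonality: sum_m chi_k(m) conj(chi_l(m)) = 7 * [k = l].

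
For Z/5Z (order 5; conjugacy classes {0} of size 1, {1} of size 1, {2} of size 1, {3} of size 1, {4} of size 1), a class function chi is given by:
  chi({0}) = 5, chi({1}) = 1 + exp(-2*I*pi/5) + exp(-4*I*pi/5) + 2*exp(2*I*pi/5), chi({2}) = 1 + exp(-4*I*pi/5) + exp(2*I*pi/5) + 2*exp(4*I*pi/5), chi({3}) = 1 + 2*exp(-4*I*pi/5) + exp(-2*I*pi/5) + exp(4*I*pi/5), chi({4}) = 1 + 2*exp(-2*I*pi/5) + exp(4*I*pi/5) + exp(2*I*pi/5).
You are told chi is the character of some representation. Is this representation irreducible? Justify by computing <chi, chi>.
Not irreducible (reducible): <chi, chi> = 7 > 1.

Proof sketch: <chi, chi> = (1/|G|) sum_C |C| * |chi(C)|^2 = (1/5)[1*|5|^2 + 1*|1 + exp(-2*I*pi/5) + exp(-4*I*pi/5) + 2*exp(2*I*pi/5)|^2 + 1*|1 + exp(-4*I*pi/5) + exp(2*I*pi/5) + 2*exp(4*I*pi/5)|^2 + 1*|1 + 2*exp(-4*I*pi/5) + exp(-2*I*pi/5) + exp(4*I*pi/5)|^2 + 1*|1 + 2*exp(-2*I*pi/5) + exp(4*I*pi/5) + exp(2*I*pi/5)|^2]
  = (1/5)[(25) + (7 + 4*exp(-2*I*pi/5) + 5*exp(-4*I*pi/5) + 5*exp(4*I*pi/5) + 4*exp(2*I*pi/5)) + (7 + 5*exp(-2*I*pi/5) + 4*exp(-4*I*pi/5) + 4*exp(4*I*pi/5) + 5*exp(2*I*pi/5)) + (7 + 5*exp(-2*I*pi/5) + 4*exp(-4*I*pi/5) + 4*exp(4*I*pi/5) + 5*exp(2*I*pi/5)) + (7 + 4*exp(-2*I*pi/5) + 5*exp(-4*I*pi/5) + 5*exp(4*I*pi/5) + 4*exp(2*I*pi/5))] = 35/5 = 7.
(Exp terms are combined using exp(i*s)*conj(exp(i*t)) = exp(i*(s-t)), and sums of them are collapsed using the identity that for every m > 1 the m distinct m-th roots of unity sum to 0, e.g. 1 + exp(2*I*pi/3) + exp(-2*I*pi/3) = 0.)
A character is irreducible iff <chi, chi> = 1, so this representation is reducible.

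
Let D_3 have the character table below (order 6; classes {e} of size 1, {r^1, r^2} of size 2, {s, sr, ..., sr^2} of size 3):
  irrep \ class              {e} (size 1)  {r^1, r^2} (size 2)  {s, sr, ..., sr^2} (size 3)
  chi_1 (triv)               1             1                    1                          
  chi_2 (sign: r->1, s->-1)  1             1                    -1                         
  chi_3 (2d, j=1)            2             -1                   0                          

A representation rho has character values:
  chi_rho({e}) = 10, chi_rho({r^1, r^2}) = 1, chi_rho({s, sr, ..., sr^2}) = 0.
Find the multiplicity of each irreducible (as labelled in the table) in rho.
Multiplicities: chi_1: 2, chi_2: 2, chi_3: 3.

Details: Use <chi_rho, chi> = (1/|G|) sum_C |C| * chi_rho(C) * conj(chi(C)) with |G| = 6 for each irreducible chi in the table:
  <chi_rho, chi_1> = (1/6)[1*(10)*conj(1) + 2*(1)*conj(1) + 3*(0)*conj(1)]
      = (1/6)[(10) + (2) + (0)] = 12/6 = 2
  <chi_rho, chi_2> = (1/6)[1*(10)*conj(1) + 2*(1)*conj(1) + 3*(0)*conj(-1)]
      = (1/6)[(10) + (2) + (0)] = 12/6 = 2
  <chi_rho, chi_3> = (1/6)[1*(10)*conj(2) + 2*(1)*conj(-1) + 3*(0)*conj(0)]
      = (1/6)[(20) + (-2) + (0)] = 18/6 = 3
Dimension check: dim(rho) = sum (mult * dim) = 2*1 + 2*1 + 3*2 = 10 = chi_rho(e) = 10.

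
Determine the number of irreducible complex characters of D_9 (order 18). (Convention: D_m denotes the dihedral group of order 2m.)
6

Reasoning: The number of irreducible complex representations of a finite group equals its number of conjugacy classes. D_9 has 6 conjugacy classes ((n+3)/2 for n odd), so D_9 (order 18) has exactly 6 irreducible complex representations.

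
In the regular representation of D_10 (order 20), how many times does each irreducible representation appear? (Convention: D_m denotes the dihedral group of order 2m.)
Each irreducible V_i of dimension d_i appears with multiplicity d_i, i.e. rho_reg = (direct sum over all irreducibles V_i) d_i V_i. The irreducible dimensions for D_10 are 1, 1, 1, 1, 2, 2, 2, 2: 4 irreducibles of dimension 1, each with multiplicity 1; 4 irreducibles of dimension 2, each with multiplicity 2. Total dimension 4*1*1 + 4*2*2 = 20 = |G|.

Working: General theorem: in the regular representation of a finite group G, each irreducible appears with multiplicity equal to its dimension. Check: dim(rho_reg) = sum d_i^2 = 1 + 1 + 1 + 1 + 4 + 4 + 4 + 4 = 20 = |G|.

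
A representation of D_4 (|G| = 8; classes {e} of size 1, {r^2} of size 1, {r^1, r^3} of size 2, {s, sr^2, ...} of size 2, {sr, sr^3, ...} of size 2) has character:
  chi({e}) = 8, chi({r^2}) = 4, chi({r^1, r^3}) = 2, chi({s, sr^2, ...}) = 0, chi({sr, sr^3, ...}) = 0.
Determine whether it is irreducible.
Not irreducible (reducible): <chi, chi> = 11 > 1.

Argument: <chi, chi> = (1/|G|) sum_C |C| * |chi(C)|^2 = (1/8)[1*|8|^2 + 1*|4|^2 + 2*|2|^2 + 2*|0|^2 + 2*|0|^2]
  = (1/8)[(64) + (16) + (8) + (0) + (0)] = 88/8 = 11.
A character is irreducible iff <chi, chi> = 1, so this representation is reducible.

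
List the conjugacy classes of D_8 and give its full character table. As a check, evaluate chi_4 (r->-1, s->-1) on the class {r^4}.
Conjugacy classes: {e} of size 1, {r^4} of size 1, {r^1, r^7} of size 2, {r^2, r^6} of size 2, {r^3, r^5} of size 2, {s, sr^2, ...} of size 4, {sr, sr^3, ...} of size 4.
Character table:
  irrep \ class              {e} (size 1)  {r^4} (size 1)  {r^1, r^7} (size 2)  {r^2, r^6} (size 2)  {r^3, r^5} (size 2)  {s, sr^2, ...} (size 4)  {sr, sr^3, ...} (size 4)
  chi_1 (triv)               1             1               1                    1                    1                    1                        1                       
  chi_2 (sign: r->1, s->-1)  1             1               1                    1                    1                    -1                       -1                      
  chi_3 (r->-1, s->1)        1             1               -1                   1                    -1                   1                        -1                      
  chi_4 (r->-1, s->-1)       1             1               -1                   1                    -1                   -1                       1                       
  chi_5 (2d, j=1)            2             -2              sqrt(2)              0                    -sqrt(2)             0                        0                       
  chi_6 (2d, j=2)            2             2               0                    -2                   0                    0                        0                       
  chi_7 (2d, j=3)            2             -2              -sqrt(2)             0                    sqrt(2)              0                        0                       

Spot check: chi_4 (r->-1, s->-1) on {r^4} = 1.

Justification: D_8 has order 2*8 = 16 with 7 conjugacy classes, hence 7 irreducibles. Sum of squared dims 1 + 1 + 1 + 1 + 4 + 4 + 4 = 16 = |G|. Linear characters come from the abelianisation; the 2-dimensional irreps have character r^k -> 2*cos(2*pi*j*k/8), reflections -> 0.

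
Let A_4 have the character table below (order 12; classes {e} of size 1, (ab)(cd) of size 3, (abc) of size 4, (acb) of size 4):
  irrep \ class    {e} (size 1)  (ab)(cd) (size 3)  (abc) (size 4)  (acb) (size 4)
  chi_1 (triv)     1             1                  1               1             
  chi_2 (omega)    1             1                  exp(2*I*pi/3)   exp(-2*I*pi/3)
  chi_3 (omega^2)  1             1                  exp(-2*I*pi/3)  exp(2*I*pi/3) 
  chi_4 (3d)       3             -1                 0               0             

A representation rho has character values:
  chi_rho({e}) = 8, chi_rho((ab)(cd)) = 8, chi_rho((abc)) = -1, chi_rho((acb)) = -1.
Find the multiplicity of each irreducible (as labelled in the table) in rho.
Multiplicities: chi_1: 2, chi_2: 3, chi_3: 3, chi_4: 0.

Proof sketch: Use <chi_rho, chi> = (1/|G|) sum_C |C| * chi_rho(C) * conj(chi(C)) with |G| = 12 for each irreducible chi in the table:
  <chi_rho, chi_1> = (1/12)[1*(8)*conj(1) + 3*(8)*conj(1) + 4*(-1)*conj(1) + 4*(-1)*conj(1)]
      = (1/12)[(8) + (24) + (-4) + (-4)] = 24/12 = 2
  <chi_rho, chi_2> = (1/12)[1*(8)*conj(1) + 3*(8)*conj(1) + 4*(-1)*conj(exp(2*I*pi/3)) + 4*(-1)*conj(exp(-2*I*pi/3))]
      = (1/12)[(8) + (24) + (12 + 8*exp(-2*I*pi/3) + 12*exp(2*I*pi/3)) + (12 + 12*exp(-2*I*pi/3) + 8*exp(2*I*pi/3))] = 36/12 = 3
  <chi_rho, chi_3> = (1/12)[1*(8)*conj(1) + 3*(8)*conj(1) + 4*(-1)*conj(exp(-2*I*pi/3)) + 4*(-1)*conj(exp(2*I*pi/3))]
      = (1/12)[(8) + (24) + (12 + 12*exp(-2*I*pi/3) + 8*exp(2*I*pi/3)) + (12 + 8*exp(-2*I*pi/3) + 12*exp(2*I*pi/3))] = 36/12 = 3
  <chi_rho, chi_4> = (1/12)[1*(8)*conj(3) + 3*(8)*conj(-1) + 4*(-1)*conj(0) + 4*(-1)*conj(0)]
      = (1/12)[(24) + (-24) + (0) + (0)] = 0/12 = 0
(Exp terms are combined using exp(i*s)*conj(exp(i*t)) = exp(i*(s-t)), and sums of them are collapsed using the identity that for every m > 1 the m distinct m-th roots of unity sum to 0, e.g. 1 + exp(2*I*pi/3) + exp(-2*I*pi/3) = 0.)
Dimension check: dim(rho) = sum (mult * dim) = 2*1 + 3*1 + 3*1 + 0*3 = 8 = chi_rho(e) = 8.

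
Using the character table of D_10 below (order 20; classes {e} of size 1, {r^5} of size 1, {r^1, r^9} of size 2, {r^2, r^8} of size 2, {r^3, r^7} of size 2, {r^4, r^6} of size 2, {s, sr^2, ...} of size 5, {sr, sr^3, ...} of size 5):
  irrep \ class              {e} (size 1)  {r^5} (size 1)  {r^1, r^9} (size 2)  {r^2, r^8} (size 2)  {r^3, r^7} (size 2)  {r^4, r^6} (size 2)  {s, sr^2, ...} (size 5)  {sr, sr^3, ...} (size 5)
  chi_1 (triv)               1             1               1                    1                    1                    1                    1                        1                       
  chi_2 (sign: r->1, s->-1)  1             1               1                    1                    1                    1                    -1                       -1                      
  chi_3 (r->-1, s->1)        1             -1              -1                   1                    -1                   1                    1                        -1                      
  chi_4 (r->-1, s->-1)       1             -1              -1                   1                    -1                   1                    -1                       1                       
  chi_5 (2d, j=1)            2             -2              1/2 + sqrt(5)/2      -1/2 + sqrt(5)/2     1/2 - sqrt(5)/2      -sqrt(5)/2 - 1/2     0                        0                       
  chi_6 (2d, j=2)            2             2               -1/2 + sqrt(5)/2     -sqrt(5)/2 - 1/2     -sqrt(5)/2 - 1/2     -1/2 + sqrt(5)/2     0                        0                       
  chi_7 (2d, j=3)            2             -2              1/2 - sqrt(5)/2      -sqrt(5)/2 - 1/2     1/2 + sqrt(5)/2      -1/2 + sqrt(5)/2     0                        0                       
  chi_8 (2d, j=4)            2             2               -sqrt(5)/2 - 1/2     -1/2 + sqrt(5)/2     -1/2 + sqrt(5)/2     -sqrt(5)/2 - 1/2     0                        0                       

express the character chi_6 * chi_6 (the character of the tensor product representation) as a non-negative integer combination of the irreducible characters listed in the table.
chi_6 tensor chi_6 = chi_1 + chi_2 + chi_8 (all other irreducibles have multiplicity 0).

The character of a tensor product is the pointwise product (chi_6 * chi_6)(C) = chi_6(C) * chi_6(C):
  {e}: (2)*(2), {r^5}: (2)*(2), {r^1, r^9}: (-1/2 + sqrt(5)/2)*(-1/2 + sqrt(5)/2), {r^2, r^8}: (-sqrt(5)/2 - 1/2)*(-sqrt(5)/2 - 1/2), {r^3, r^7}: (-sqrt(5)/2 - 1/2)*(-sqrt(5)/2 - 1/2), {r^4, r^6}: (-1/2 + sqrt(5)/2)*(-1/2 + sqrt(5)/2), {s, sr^2, ...}: (0)*(0), {sr, sr^3, ...}: (0)*(0)
so (chi_6 * chi_6) takes values
  {e} -> 4, {r^5} -> 4, {r^1, r^9} -> 3/2 - sqrt(5)/2, {r^2, r^8} -> sqrt(5)/2 + 3/2, {r^3, r^7} -> sqrt(5)/2 + 3/2, {r^4, r^6} -> 3/2 - sqrt(5)/2, {s, sr^2, ...} -> 0, {sr, sr^3, ...} -> 0.
Now take the inner product of this character with each irreducible chi from the table, <chi_6*chi_6, chi> = (1/20) sum_C |C| (chi_6*chi_6)(C) conj(chi(C)):
  <chi_6*chi_6, chi_1> = (1/20)[1*(4)*conj(1) + 1*(4)*conj(1) + 2*(3/2 - sqrt(5)/2)*conj(1) + 2*(sqrt(5)/2 + 3/2)*conj(1) + 2*(sqrt(5)/2 + 3/2)*conj(1) + 2*(3/2 - sqrt(5)/2)*conj(1) + 5*(0)*conj(1) + 5*(0)*conj(1)]
      = (1/20)[(4) + (4) + (3 - sqrt(5)) + (sqrt(5) + 3) + (sqrt(5) + 3) + (3 - sqrt(5)) + (0) + (0)] = 20/20 = 1
  <chi_6*chi_6, chi_2> = (1/20)[1*(4)*conj(1) + 1*(4)*conj(1) + 2*(3/2 - sqrt(5)/2)*conj(1) + 2*(sqrt(5)/2 + 3/2)*conj(1) + 2*(sqrt(5)/2 + 3/2)*conj(1) + 2*(3/2 - sqrt(5)/2)*conj(1) + 5*(0)*conj(-1) + 5*(0)*conj(-1)]
      = (1/20)[(4) + (4) + (3 - sqrt(5)) + (sqrt(5) + 3) + (sqrt(5) + 3) + (3 - sqrt(5)) + (0) + (0)] = 20/20 = 1
  <chi_6*chi_6, chi_3> = (1/20)[1*(4)*conj(1) + 1*(4)*conj(-1) + 2*(3/2 - sqrt(5)/2)*conj(-1) + 2*(sqrt(5)/2 + 3/2)*conj(1) + 2*(sqrt(5)/2 + 3/2)*conj(-1) + 2*(3/2 - sqrt(5)/2)*conj(1) + 5*(0)*conj(1) + 5*(0)*conj(-1)]
      = (1/20)[(4) + (-4) + (-3 + sqrt(5)) + (sqrt(5) + 3) + (-3 - sqrt(5)) + (3 - sqrt(5)) + (0) + (0)] = 0/20 = 0
  <chi_6*chi_6, chi_4> = (1/20)[1*(4)*conj(1) + 1*(4)*conj(-1) + 2*(3/2 - sqrt(5)/2)*conj(-1) + 2*(sqrt(5)/2 + 3/2)*conj(1) + 2*(sqrt(5)/2 + 3/2)*conj(-1) + 2*(3/2 - sqrt(5)/2)*conj(1) + 5*(0)*conj(-1) + 5*(0)*conj(1)]
      = (1/20)[(4) + (-4) + (-3 + sqrt(5)) + (sqrt(5) + 3) + (-3 - sqrt(5)) + (3 - sqrt(5)) + (0) + (0)] = 0/20 = 0
  <chi_6*chi_6, chi_5> = (1/20)[1*(4)*conj(2) + 1*(4)*conj(-2) + 2*(3/2 - sqrt(5)/2)*conj(1/2 + sqrt(5)/2) + 2*(sqrt(5)/2 + 3/2)*conj(-1/2 + sqrt(5)/2) + 2*(sqrt(5)/2 + 3/2)*conj(1/2 - sqrt(5)/2) + 2*(3/2 - sqrt(5)/2)*conj(-sqrt(5)/2 - 1/2) + 5*(0)*conj(0) + 5*(0)*conj(0)]
      = (1/20)[(8) + (-8) + (-1 + sqrt(5)) + (1 + sqrt(5)) + (-sqrt(5) - 1) + (1 - sqrt(5)) + (0) + (0)] = 0/20 = 0
  <chi_6*chi_6, chi_6> = (1/20)[1*(4)*conj(2) + 1*(4)*conj(2) + 2*(3/2 - sqrt(5)/2)*conj(-1/2 + sqrt(5)/2) + 2*(sqrt(5)/2 + 3/2)*conj(-sqrt(5)/2 - 1/2) + 2*(sqrt(5)/2 + 3/2)*conj(-sqrt(5)/2 - 1/2) + 2*(3/2 - sqrt(5)/2)*conj(-1/2 + sqrt(5)/2) + 5*(0)*conj(0) + 5*(0)*conj(0)]
      = (1/20)[(8) + (8) + (-4 + 2*sqrt(5)) + (-2*sqrt(5) - 4) + (-2*sqrt(5) - 4) + (-4 + 2*sqrt(5)) + (0) + (0)] = 0/20 = 0
  <chi_6*chi_6, chi_7> = (1/20)[1*(4)*conj(2) + 1*(4)*conj(-2) + 2*(3/2 - sqrt(5)/2)*conj(1/2 - sqrt(5)/2) + 2*(sqrt(5)/2 + 3/2)*conj(-sqrt(5)/2 - 1/2) + 2*(sqrt(5)/2 + 3/2)*conj(1/2 + sqrt(5)/2) + 2*(3/2 - sqrt(5)/2)*conj(-1/2 + sqrt(5)/2) + 5*(0)*conj(0) + 5*(0)*conj(0)]
      = (1/20)[(8) + (-8) + (4 - 2*sqrt(5)) + (-2*sqrt(5) - 4) + (4 + 2*sqrt(5)) + (-4 + 2*sqrt(5)) + (0) + (0)] = 0/20 = 0
  <chi_6*chi_6, chi_8> = (1/20)[1*(4)*conj(2) + 1*(4)*conj(2) + 2*(3/2 - sqrt(5)/2)*conj(-sqrt(5)/2 - 1/2) + 2*(sqrt(5)/2 + 3/2)*conj(-1/2 + sqrt(5)/2) + 2*(sqrt(5)/2 + 3/2)*conj(-1/2 + sqrt(5)/2) + 2*(3/2 - sqrt(5)/2)*conj(-sqrt(5)/2 - 1/2) + 5*(0)*conj(0) + 5*(0)*conj(0)]
      = (1/20)[(8) + (8) + (1 - sqrt(5)) + (1 + sqrt(5)) + (1 + sqrt(5)) + (1 - sqrt(5)) + (0) + (0)] = 20/20 = 1
Hence the multiplicities are chi_1: 1, chi_2: 1, chi_8: 1. Dimension check: dim(chi_6)*dim(chi_6) = 2*2 = 4 and sum (mult * dim) = 1*1 + 1*1 + 1*2 = 4.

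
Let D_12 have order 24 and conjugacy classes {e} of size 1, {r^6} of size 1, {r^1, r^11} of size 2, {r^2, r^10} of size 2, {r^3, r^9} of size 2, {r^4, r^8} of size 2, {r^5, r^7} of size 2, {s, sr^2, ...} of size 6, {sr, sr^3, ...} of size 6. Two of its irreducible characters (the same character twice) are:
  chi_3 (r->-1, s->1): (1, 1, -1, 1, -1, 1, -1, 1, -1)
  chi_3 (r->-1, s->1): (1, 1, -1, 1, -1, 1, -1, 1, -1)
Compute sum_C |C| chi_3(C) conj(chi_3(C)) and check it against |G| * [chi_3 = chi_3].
Sum = 24 = |G| = 24; so <chi_3, chi_3> = 1 (norm-1 confirms irreducibility).

Why: Compute term by term over conjugacy classes (|C| * chi_3(C) * conj(chi_3(C))):
  1*(1)*conj(1) + 1*(1)*conj(1) + 2*(-1)*conj(-1) + 2*(1)*conj(1) + 2*(-1)*conj(-1) + 2*(1)*conj(1) + 2*(-1)*conj(-1) + 6*(1)*conj(1) + 6*(-1)*conj(-1)
  = (1) + (1) + (2) + (2) + (2) + (2) + (2) + (6) + (6)
  = 24.
Dividing by |G| = 24 gives 24/24 = 1, matching the row-orthogonality relation <chi_3, chi_3> = [chi_3 = chi_3].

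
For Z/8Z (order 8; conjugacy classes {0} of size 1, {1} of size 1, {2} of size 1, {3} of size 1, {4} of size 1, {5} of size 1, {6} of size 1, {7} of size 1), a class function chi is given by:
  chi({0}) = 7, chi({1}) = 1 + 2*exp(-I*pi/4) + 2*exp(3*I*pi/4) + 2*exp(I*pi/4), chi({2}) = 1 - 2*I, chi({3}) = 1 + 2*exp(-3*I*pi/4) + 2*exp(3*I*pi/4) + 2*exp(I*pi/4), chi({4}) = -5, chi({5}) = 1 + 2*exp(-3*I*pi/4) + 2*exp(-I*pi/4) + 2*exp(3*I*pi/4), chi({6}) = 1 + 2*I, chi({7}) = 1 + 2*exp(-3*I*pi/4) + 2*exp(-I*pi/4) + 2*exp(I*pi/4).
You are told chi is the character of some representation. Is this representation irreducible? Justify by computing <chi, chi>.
Not irreducible (reducible): <chi, chi> = 13 > 1.

Argument: <chi, chi> = (1/|G|) sum_C |C| * |chi(C)|^2 = (1/8)[1*|7|^2 + 1*|1 + 2*exp(-I*pi/4) + 2*exp(3*I*pi/4) + 2*exp(I*pi/4)|^2 + 1*|1 - 2*I|^2 + 1*|1 + 2*exp(-3*I*pi/4) + 2*exp(3*I*pi/4) + 2*exp(I*pi/4)|^2 + 1*|-5|^2 + 1*|1 + 2*exp(-3*I*pi/4) + 2*exp(-I*pi/4) + 2*exp(3*I*pi/4)|^2 + 1*|1 + 2*I|^2 + 1*|1 + 2*exp(-3*I*pi/4) + 2*exp(-I*pi/4) + 2*exp(I*pi/4)|^2]
  = (1/8)[(49) + (5 + 4*exp(-I*pi/4) + 2*exp(-3*I*pi/4) + 2*exp(3*I*pi/4) + 4*exp(I*pi/4)) + (5) + (5 + 4*exp(-3*I*pi/4) + 2*exp(-I*pi/4) + 2*exp(I*pi/4) + 4*exp(3*I*pi/4)) + (25) + (5 + 4*exp(-3*I*pi/4) + 2*exp(-I*pi/4) + 2*exp(I*pi/4) + 4*exp(3*I*pi/4)) + (5) + (5 + 4*exp(-I*pi/4) + 2*exp(-3*I*pi/4) + 2*exp(3*I*pi/4) + 4*exp(I*pi/4))] = 104/8 = 13.
(Exp terms are combined using exp(i*s)*conj(exp(i*t)) = exp(i*(s-t)), and sums of them are collapsed using the identity that for every m > 1 the m distinct m-th roots of unity sum to 0, e.g. 1 + exp(2*I*pi/3) + exp(-2*I*pi/3) = 0.)
A character is irreducible iff <chi, chi> = 1, so this representation is reducible.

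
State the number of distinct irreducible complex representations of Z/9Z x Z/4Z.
36

Solution. The number of irreducible complex representations of a finite group equals its number of conjugacy classes. Z/9Z x Z/4Z is abelian of order 36, so every element is its own conjugacy class: 36 classes, so Z/9Z x Z/4Z (order 36) has exactly 36 irreducible complex representations.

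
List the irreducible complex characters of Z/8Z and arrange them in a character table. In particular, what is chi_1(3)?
Character table of Z/8Z (irreps indexed chi_0,...,chi_7 with chi_k(m) = zeta_8^(k*m), zeta_8 = exp(2*pi*i/8)):
  irrep \ class  {0} (size 1)  {1} (size 1)    {2} (size 1)  {3} (size 1)    {4} (size 1)  {5} (size 1)    {6} (size 1)  {7} (size 1)  
  chi_0          1             1               1             1               1             1               1             1             
  chi_1          1             exp(I*pi/4)     I             exp(3*I*pi/4)   -1            exp(-3*I*pi/4)  -I            exp(-I*pi/4)  
  chi_2          1             I               -1            -I              1             I               -1            -I            
  chi_3          1             exp(3*I*pi/4)   -I            exp(I*pi/4)     -1            exp(-I*pi/4)    I             exp(-3*I*pi/4)
  chi_4          1             -1              1             -1              1             -1              1             -1            
  chi_5          1             exp(-3*I*pi/4)  I             exp(-I*pi/4)    -1            exp(I*pi/4)     -I            exp(3*I*pi/4) 
  chi_6          1             -I              -1            I               1             -I              -1            I             
  chi_7          1             exp(-I*pi/4)    -I            exp(-3*I*pi/4)  -1            exp(3*I*pi/4)   I             exp(I*pi/4)   

Spot check: chi_1(3) = zeta_8^(1*3) = zeta_8^3 = exp(3*I*pi/4).

Solution. Z/8Z is abelian, so all 8 irreducible complex representations are 1-dimensional. They are given by chi_k(m) = zeta_8^(k*m) for k = 0,...,7. Row orthogonality: sum_m chi_k(m) conj(chi_l(m)) = 8 * [k = l].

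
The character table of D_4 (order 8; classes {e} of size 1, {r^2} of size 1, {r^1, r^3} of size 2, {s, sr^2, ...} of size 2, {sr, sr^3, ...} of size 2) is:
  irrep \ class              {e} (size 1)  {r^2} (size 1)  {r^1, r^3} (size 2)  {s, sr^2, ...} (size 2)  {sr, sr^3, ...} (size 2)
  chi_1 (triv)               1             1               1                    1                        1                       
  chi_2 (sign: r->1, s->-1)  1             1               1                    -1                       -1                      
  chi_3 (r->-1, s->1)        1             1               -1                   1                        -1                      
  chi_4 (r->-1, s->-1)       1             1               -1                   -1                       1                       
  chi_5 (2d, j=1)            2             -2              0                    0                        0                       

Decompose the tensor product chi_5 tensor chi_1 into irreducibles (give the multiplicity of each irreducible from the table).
chi_5 tensor chi_1 = chi_5 (all other irreducibles have multiplicity 0).

Details: The character of a tensor product is the pointwise product (chi_5 * chi_1)(C) = chi_5(C) * chi_1(C):
  {e}: (2)*(1), {r^2}: (-2)*(1), {r^1, r^3}: (0)*(1), {s, sr^2, ...}: (0)*(1), {sr, sr^3, ...}: (0)*(1)
so (chi_5 * chi_1) takes values
  {e} -> 2, {r^2} -> -2, {r^1, r^3} -> 0, {s, sr^2, ...} -> 0, {sr, sr^3, ...} -> 0.
Now take the inner product of this character with each irreducible chi from the table, <chi_5*chi_1, chi> = (1/8) sum_C |C| (chi_5*chi_1)(C) conj(chi(C)):
  <chi_5*chi_1, chi_1> = (1/8)[1*(2)*conj(1) + 1*(-2)*conj(1) + 2*(0)*conj(1) + 2*(0)*conj(1) + 2*(0)*conj(1)]
      = (1/8)[(2) + (-2) + (0) + (0) + (0)] = 0/8 = 0
  <chi_5*chi_1, chi_2> = (1/8)[1*(2)*conj(1) + 1*(-2)*conj(1) + 2*(0)*conj(1) + 2*(0)*conj(-1) + 2*(0)*conj(-1)]
      = (1/8)[(2) + (-2) + (0) + (0) + (0)] = 0/8 = 0
  <chi_5*chi_1, chi_3> = (1/8)[1*(2)*conj(1) + 1*(-2)*conj(1) + 2*(0)*conj(-1) + 2*(0)*conj(1) + 2*(0)*conj(-1)]
      = (1/8)[(2) + (-2) + (0) + (0) + (0)] = 0/8 = 0
  <chi_5*chi_1, chi_4> = (1/8)[1*(2)*conj(1) + 1*(-2)*conj(1) + 2*(0)*conj(-1) + 2*(0)*conj(-1) + 2*(0)*conj(1)]
      = (1/8)[(2) + (-2) + (0) + (0) + (0)] = 0/8 = 0
  <chi_5*chi_1, chi_5> = (1/8)[1*(2)*conj(2) + 1*(-2)*conj(-2) + 2*(0)*conj(0) + 2*(0)*conj(0) + 2*(0)*conj(0)]
      = (1/8)[(4) + (4) + (0) + (0) + (0)] = 8/8 = 1
Hence the multiplicities are chi_5: 1. Dimension check: dim(chi_5)*dim(chi_1) = 2*1 = 2 and sum (mult * dim) = 1*2 = 2.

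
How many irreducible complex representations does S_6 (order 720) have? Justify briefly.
11

The number of irreducible complex representations of a finite group equals its number of conjugacy classes. Conjugacy classes in S_6 correspond to cycle types, i.e. partitions of 6; there are p(6) = 11 of them, so S_6 (order 720) has exactly 11 irreducible complex representations.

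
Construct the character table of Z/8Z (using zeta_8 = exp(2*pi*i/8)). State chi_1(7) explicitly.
Character table of Z/8Z (irreps indexed chi_0,...,chi_7 with chi_k(m) = zeta_8^(k*m), zeta_8 = exp(2*pi*i/8)):
  irrep \ class  {0} (size 1)  {1} (size 1)    {2} (size 1)  {3} (size 1)    {4} (size 1)  {5} (size 1)    {6} (size 1)  {7} (size 1)  
  chi_0          1             1               1             1               1             1               1             1             
  chi_1          1             exp(I*pi/4)     I             exp(3*I*pi/4)   -1            exp(-3*I*pi/4)  -I            exp(-I*pi/4)  
  chi_2          1             I               -1            -I              1             I               -1            -I            
  chi_3          1             exp(3*I*pi/4)   -I            exp(I*pi/4)     -1            exp(-I*pi/4)    I             exp(-3*I*pi/4)
  chi_4          1             -1              1             -1              1             -1              1             -1            
  chi_5          1             exp(-3*I*pi/4)  I             exp(-I*pi/4)    -1            exp(I*pi/4)     -I            exp(3*I*pi/4) 
  chi_6          1             -I              -1            I               1             -I              -1            I             
  chi_7          1             exp(-I*pi/4)    -I            exp(-3*I*pi/4)  -1            exp(3*I*pi/4)   I             exp(I*pi/4)   

Spot check: chi_1(7) = zeta_8^(1*7) = zeta_8^7 = exp(-I*pi/4).

Explanation: Z/8Z is abelian, so all 8 irreducible complex representations are 1-dimensional. They are given by chi_k(m) = zeta_8^(k*m) for k = 0,...,7. Row orthogonality: sum_m chi_k(m) conj(chi_l(m)) = 8 * [k = l].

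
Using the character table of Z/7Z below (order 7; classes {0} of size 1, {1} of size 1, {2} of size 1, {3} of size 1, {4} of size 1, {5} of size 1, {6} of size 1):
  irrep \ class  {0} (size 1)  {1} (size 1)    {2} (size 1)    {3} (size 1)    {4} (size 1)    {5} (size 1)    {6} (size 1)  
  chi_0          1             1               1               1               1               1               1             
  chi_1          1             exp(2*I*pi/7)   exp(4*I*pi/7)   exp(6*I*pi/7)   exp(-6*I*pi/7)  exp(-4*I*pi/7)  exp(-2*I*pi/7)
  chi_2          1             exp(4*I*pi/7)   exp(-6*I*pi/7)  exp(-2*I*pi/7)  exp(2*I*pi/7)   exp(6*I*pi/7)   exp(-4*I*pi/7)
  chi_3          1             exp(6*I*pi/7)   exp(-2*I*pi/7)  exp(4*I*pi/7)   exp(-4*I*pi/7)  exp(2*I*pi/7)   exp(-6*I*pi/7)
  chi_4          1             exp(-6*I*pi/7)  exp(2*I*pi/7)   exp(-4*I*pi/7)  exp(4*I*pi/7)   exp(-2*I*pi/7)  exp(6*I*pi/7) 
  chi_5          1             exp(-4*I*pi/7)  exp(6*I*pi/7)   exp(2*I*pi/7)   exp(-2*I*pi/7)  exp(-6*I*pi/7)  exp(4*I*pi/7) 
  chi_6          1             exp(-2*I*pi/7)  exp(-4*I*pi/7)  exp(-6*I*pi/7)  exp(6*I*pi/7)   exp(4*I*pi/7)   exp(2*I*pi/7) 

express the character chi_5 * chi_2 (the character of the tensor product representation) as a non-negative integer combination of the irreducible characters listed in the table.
chi_5 tensor chi_2 = chi_0 (all other irreducibles have multiplicity 0).

Solution. The character of a tensor product is the pointwise product (chi_5 * chi_2)(C) = chi_5(C) * chi_2(C):
  {0}: (1)*(1), {1}: (exp(-4*I*pi/7))*(exp(4*I*pi/7)), {2}: (exp(6*I*pi/7))*(exp(-6*I*pi/7)), {3}: (exp(2*I*pi/7))*(exp(-2*I*pi/7)), {4}: (exp(-2*I*pi/7))*(exp(2*I*pi/7)), {5}: (exp(-6*I*pi/7))*(exp(6*I*pi/7)), {6}: (exp(4*I*pi/7))*(exp(-4*I*pi/7))
so (chi_5 * chi_2) takes values
  {0} -> 1, {1} -> 1, {2} -> 1, {3} -> 1, {4} -> 1, {5} -> 1, {6} -> 1.
Now take the inner product of this character with each irreducible chi from the table, <chi_5*chi_2, chi> = (1/7) sum_C |C| (chi_5*chi_2)(C) conj(chi(C)):
  <chi_5*chi_2, chi_0> = (1/7)[1*(1)*conj(1) + 1*(1)*conj(1) + 1*(1)*conj(1) + 1*(1)*conj(1) + 1*(1)*conj(1) + 1*(1)*conj(1) + 1*(1)*conj(1)]
      = (1/7)[(1) + (1) + (1) + (1) + (1) + (1) + (1)] = 7/7 = 1
  <chi_5*chi_2, chi_1> = (1/7)[1*(1)*conj(1) + 1*(1)*conj(exp(2*I*pi/7)) + 1*(1)*conj(exp(4*I*pi/7)) + 1*(1)*conj(exp(6*I*pi/7)) + 1*(1)*conj(exp(-6*I*pi/7)) + 1*(1)*conj(exp(-4*I*pi/7)) + 1*(1)*conj(exp(-2*I*pi/7))]
      = (1/7)[(1) + (exp(-2*I*pi/7)) + (exp(-4*I*pi/7)) + (exp(-6*I*pi/7)) + (exp(6*I*pi/7)) + (exp(4*I*pi/7)) + (exp(2*I*pi/7))] = 0/7 = 0
  <chi_5*chi_2, chi_2> = (1/7)[1*(1)*conj(1) + 1*(1)*conj(exp(4*I*pi/7)) + 1*(1)*conj(exp(-6*I*pi/7)) + 1*(1)*conj(exp(-2*I*pi/7)) + 1*(1)*conj(exp(2*I*pi/7)) + 1*(1)*conj(exp(6*I*pi/7)) + 1*(1)*conj(exp(-4*I*pi/7))]
      = (1/7)[(1) + (exp(-4*I*pi/7)) + (exp(6*I*pi/7)) + (exp(2*I*pi/7)) + (exp(-2*I*pi/7)) + (exp(-6*I*pi/7)) + (exp(4*I*pi/7))] = 0/7 = 0
  <chi_5*chi_2, chi_3> = (1/7)[1*(1)*conj(1) + 1*(1)*conj(exp(6*I*pi/7)) + 1*(1)*conj(exp(-2*I*pi/7)) + 1*(1)*conj(exp(4*I*pi/7)) + 1*(1)*conj(exp(-4*I*pi/7)) + 1*(1)*conj(exp(2*I*pi/7)) + 1*(1)*conj(exp(-6*I*pi/7))]
      = (1/7)[(1) + (exp(-6*I*pi/7)) + (exp(2*I*pi/7)) + (exp(-4*I*pi/7)) + (exp(4*I*pi/7)) + (exp(-2*I*pi/7)) + (exp(6*I*pi/7))] = 0/7 = 0
  <chi_5*chi_2, chi_4> = (1/7)[1*(1)*conj(1) + 1*(1)*conj(exp(-6*I*pi/7)) + 1*(1)*conj(exp(2*I*pi/7)) + 1*(1)*conj(exp(-4*I*pi/7)) + 1*(1)*conj(exp(4*I*pi/7)) + 1*(1)*conj(exp(-2*I*pi/7)) + 1*(1)*conj(exp(6*I*pi/7))]
      = (1/7)[(1) + (exp(6*I*pi/7)) + (exp(-2*I*pi/7)) + (exp(4*I*pi/7)) + (exp(-4*I*pi/7)) + (exp(2*I*pi/7)) + (exp(-6*I*pi/7))] = 0/7 = 0
  <chi_5*chi_2, chi_5> = (1/7)[1*(1)*conj(1) + 1*(1)*conj(exp(-4*I*pi/7)) + 1*(1)*conj(exp(6*I*pi/7)) + 1*(1)*conj(exp(2*I*pi/7)) + 1*(1)*conj(exp(-2*I*pi/7)) + 1*(1)*conj(exp(-6*I*pi/7)) + 1*(1)*conj(exp(4*I*pi/7))]
      = (1/7)[(1) + (exp(4*I*pi/7)) + (exp(-6*I*pi/7)) + (exp(-2*I*pi/7)) + (exp(2*I*pi/7)) + (exp(6*I*pi/7)) + (exp(-4*I*pi/7))] = 0/7 = 0
  <chi_5*chi_2, chi_6> = (1/7)[1*(1)*conj(1) + 1*(1)*conj(exp(-2*I*pi/7)) + 1*(1)*conj(exp(-4*I*pi/7)) + 1*(1)*conj(exp(-6*I*pi/7)) + 1*(1)*conj(exp(6*I*pi/7)) + 1*(1)*conj(exp(4*I*pi/7)) + 1*(1)*conj(exp(2*I*pi/7))]
      = (1/7)[(1) + (exp(2*I*pi/7)) + (exp(4*I*pi/7)) + (exp(6*I*pi/7)) + (exp(-6*I*pi/7)) + (exp(-4*I*pi/7)) + (exp(-2*I*pi/7))] = 0/7 = 0
(Exp terms are combined using exp(i*s)*conj(exp(i*t)) = exp(i*(s-t)), and sums of them are collapsed using the identity that for every m > 1 the m distinct m-th roots of unity sum to 0, e.g. 1 + exp(2*I*pi/3) + exp(-2*I*pi/3) = 0.)
Hence the multiplicities are chi_0: 1. Dimension check: dim(chi_5)*dim(chi_2) = 1*1 = 1 and sum (mult * dim) = 1*1 = 1.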